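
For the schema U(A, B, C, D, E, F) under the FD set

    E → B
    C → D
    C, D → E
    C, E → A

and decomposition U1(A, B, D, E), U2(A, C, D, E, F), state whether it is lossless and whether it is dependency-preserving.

lossless and dependency-preserving

Lossless test: (A, D, E)⁺ = {A, B, D, E}, which contains all of one fragment — lossless.
Dependency preservation: every FD's attributes lie within a single fragment, so each can be enforced locally — preserved.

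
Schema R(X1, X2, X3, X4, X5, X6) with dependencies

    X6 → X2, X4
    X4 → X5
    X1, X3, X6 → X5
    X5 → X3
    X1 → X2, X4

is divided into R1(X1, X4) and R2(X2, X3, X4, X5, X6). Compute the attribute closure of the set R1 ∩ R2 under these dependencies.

R1 ∩ R2 = {X4}.
X4 → X5 applies, adding X5
X5 → X3 applies, adding X3
Closure: {X3, X4, X5}.

X3, X4, X5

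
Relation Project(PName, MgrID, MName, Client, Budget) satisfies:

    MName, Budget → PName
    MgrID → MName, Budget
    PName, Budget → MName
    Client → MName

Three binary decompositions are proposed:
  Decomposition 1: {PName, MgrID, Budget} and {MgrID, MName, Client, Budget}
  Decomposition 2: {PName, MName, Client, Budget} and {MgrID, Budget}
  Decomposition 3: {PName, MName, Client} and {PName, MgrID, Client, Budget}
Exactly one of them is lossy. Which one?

Decomposition 1: common = {MgrID, Budget}, closure = {PName, MgrID, MName, Budget} → lossless.
Decomposition 2: common = {Budget}, closure = {Budget} → lossy.
Decomposition 3: common = {PName, Client}, closure = {PName, MName, Client} → lossless.

Decomposition 2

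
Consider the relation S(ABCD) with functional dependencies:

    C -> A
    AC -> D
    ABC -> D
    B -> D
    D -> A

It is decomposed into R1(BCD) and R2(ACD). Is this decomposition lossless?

Yes

Common attributes: R1 ∩ R2 = {CD}.
Closure of {CD}: C → A applies, adding A. So (CD)⁺ = {ACD}.
This closure contains every attribute of R2, so R1 ∩ R2 → R2. The join is lossless.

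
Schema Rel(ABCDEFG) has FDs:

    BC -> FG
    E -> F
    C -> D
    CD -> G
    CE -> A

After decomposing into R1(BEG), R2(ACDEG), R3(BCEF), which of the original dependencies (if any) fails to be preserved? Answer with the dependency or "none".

BC → FG: restricted closure across fragments reaches FG.
E → F lies within R3.
C → D lies within R2.
CD → G lies within R2.
CE → A lies within R2.
Every dependency is enforceable on the fragments, so the decomposition is dependency-preserving.

none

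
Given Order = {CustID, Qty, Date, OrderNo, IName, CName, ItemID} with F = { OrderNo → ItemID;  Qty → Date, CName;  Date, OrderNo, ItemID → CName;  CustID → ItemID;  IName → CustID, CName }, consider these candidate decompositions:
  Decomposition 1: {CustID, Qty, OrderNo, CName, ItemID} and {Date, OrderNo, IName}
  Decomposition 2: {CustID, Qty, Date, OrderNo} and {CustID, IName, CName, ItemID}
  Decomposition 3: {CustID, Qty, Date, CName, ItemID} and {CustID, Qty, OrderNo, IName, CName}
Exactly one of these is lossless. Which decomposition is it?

Decomposition 3

Decomposition 1: common = {OrderNo}, closure = {OrderNo, ItemID} → lossy.
Decomposition 2: common = {CustID}, closure = {CustID, ItemID} → lossy.
Decomposition 3: common = {CustID, Qty, CName}, closure = {CustID, Qty, Date, CName, ItemID} → lossless.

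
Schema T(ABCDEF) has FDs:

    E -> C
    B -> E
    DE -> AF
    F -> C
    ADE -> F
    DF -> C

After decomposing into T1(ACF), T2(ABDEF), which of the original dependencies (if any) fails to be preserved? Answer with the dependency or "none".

Check E → C: no single fragment contains all of {CE}, and the restricted closure of {E} across the fragments never reaches {C}.
B → E is preserved.
DE → AF is preserved.
F → C is preserved.
ADE → F is preserved.
DF → C is preserved.

E -> C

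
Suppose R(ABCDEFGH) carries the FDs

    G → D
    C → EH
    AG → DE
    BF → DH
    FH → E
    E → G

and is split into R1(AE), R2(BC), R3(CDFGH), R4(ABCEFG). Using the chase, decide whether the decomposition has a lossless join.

Chase test. Columns are ABCDEFGH; row i has aⱼ where attribute j ∈ Ri, else bᵢⱼ.
Initial tableau (one row per fragment):
  row 1: a1 b12 b13 b14 a5 b16 b17 b18
  row 2: b21 a2 a3 b24 b25 b26 b27 b28
  row 3: b31 b32 a3 a4 b35 a6 a7 a8
  row 4: a1 a2 a3 b44 a5 a6 a7 b48
Rows 3 and 4 agree on G; apply G→D and equate their D entries.
Rows 2 and 3 agree on C; apply C→EH and equate their EH entries.
Rows 2 and 4 agree on C; apply C→EH and equate their EH entries.
Rows 1 and 2 agree on E; apply E→G and equate their G entries.
Rows 1 and 3 agree on E; apply E→G and equate their G entries.
Rows 1 and 2 agree on G; apply G→D and equate their D entries.
Rows 1 and 3 agree on G; apply G→D and equate their D entries.
Row 4 is now all distinguished symbols — the join is lossless.

Yes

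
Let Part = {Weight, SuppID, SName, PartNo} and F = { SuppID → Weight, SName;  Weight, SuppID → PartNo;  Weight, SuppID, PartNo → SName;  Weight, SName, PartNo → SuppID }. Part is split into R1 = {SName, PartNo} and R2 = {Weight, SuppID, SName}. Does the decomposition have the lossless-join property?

Common attributes: R1 ∩ R2 = {SName}.
No dependency enlarges {SName}, so (SName)⁺ = {SName}.
The closure contains neither all of R1 = {SName, PartNo} nor all of R2 = {Weight, SuppID, SName}, so the common attributes are not a superkey of either fragment. The join is lossy.

No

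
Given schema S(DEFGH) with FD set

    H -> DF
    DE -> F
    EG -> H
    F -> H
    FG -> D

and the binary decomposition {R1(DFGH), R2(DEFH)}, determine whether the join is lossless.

No

Common attributes: R1 ∩ R2 = {DFH}.
No dependency enlarges {DFH}, so (DFH)⁺ = {DFH}.
The closure contains neither all of R1 = {DFGH} nor all of R2 = {DEFH}, so the common attributes are not a superkey of either fragment. The join is lossy.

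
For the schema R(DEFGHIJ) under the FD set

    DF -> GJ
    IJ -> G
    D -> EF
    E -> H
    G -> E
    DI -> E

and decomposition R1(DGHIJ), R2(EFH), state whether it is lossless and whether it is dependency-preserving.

lossy and not dependency-preserving

Lossless test: (H)⁺ = {H}, which is a superkey of neither fragment — lossy.
Dependency preservation: the restricted closure of {D} across the fragments never reaches {EF}, so D → EF cannot be enforced without a join — not preserved.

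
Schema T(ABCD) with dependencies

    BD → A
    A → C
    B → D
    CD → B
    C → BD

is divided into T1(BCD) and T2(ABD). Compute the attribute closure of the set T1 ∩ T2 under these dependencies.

T1 ∩ T2 = {BD}.
BD → A applies, adding A
A → C applies, adding C
Closure: {ABCD}.

ABCD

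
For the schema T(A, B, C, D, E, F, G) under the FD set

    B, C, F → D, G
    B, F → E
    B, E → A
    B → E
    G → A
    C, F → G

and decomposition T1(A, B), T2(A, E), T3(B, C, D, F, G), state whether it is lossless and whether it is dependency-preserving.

Lossless test (chase): Rows 1 and 3 agree on B; apply B→E and equate their E entries. Rows 1 and 3 agree on B, E; apply B, E→A and equate their A entries. No row becomes fully distinguished — the join is lossy.
Dependency preservation: the restricted closure of {B, F} across the fragments never reaches {E}, so B, F → E cannot be enforced without a join — not preserved.

lossy and not dependency-preserving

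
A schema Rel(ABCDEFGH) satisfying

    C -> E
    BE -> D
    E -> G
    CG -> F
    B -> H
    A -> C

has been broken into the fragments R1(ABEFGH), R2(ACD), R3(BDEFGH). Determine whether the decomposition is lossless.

Yes

Chase test. Columns are ABCDEFGH; row i has aⱼ where attribute j ∈ Ri, else bᵢⱼ.
Initial tableau (one row per fragment):
  row 1: a1 a2 b13 b14 a5 a6 a7 a8
  row 2: a1 b22 a3 a4 b25 b26 b27 b28
  row 3: b31 a2 b33 a4 a5 a6 a7 a8
Rows 1 and 3 agree on BE; apply BE→D and equate their D entries.
Rows 1 and 2 agree on A; apply A→C and equate their C entries.
Rows 1 and 2 agree on C; apply C→E and equate their E entries.
Rows 1 and 2 agree on E; apply E→G and equate their G entries.
Rows 1 and 2 agree on CG; apply CG→F and equate their F entries.
Row 1 is now all distinguished symbols — the join is lossless.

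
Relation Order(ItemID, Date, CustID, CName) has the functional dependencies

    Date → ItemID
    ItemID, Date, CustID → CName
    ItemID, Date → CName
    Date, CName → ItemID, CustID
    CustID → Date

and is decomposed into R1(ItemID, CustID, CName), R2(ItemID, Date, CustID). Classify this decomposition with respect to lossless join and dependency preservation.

Lossless test: (ItemID, CustID)⁺ = {ItemID, Date, CustID, CName}, which contains all of one fragment — lossless.
Dependency preservation: ItemID, Date, CustID → CName; ItemID, Date → CName; Date, CName → ItemID, CustID are not contained in any single fragment, but the restricted closure of each left-hand side across the fragments still reaches the right-hand side; the remaining FDs each lie inside some fragment. All dependencies are preserved.

lossless and dependency-preserving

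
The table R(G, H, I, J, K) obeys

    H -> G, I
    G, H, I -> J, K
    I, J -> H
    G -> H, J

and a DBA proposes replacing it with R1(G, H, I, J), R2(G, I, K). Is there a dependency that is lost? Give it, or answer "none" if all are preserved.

H → G, I lies within R1.
G, H, I → J, K: restricted closure across fragments reaches J, K.
I, J → H lies within R1.
G → H, J lies within R1.
Every dependency is enforceable on the fragments, so the decomposition is dependency-preserving.

none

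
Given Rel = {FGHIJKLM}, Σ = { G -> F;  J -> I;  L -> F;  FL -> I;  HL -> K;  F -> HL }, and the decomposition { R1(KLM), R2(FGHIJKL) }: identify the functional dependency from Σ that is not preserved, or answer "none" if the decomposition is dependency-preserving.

G → F lies within R2.
J → I lies within R2.
L → F lies within R2.
FL → I lies within R2.
HL → K lies within R2.
F → HL lies within R2.
Every dependency is enforceable on the fragments, so the decomposition is dependency-preserving.

none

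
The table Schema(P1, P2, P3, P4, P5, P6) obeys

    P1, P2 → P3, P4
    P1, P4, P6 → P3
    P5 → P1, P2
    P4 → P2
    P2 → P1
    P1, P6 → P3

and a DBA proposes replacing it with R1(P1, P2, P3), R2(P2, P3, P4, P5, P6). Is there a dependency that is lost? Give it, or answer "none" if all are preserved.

P1, P6 → P3

Check P1, P6 → P3: no single fragment contains all of {P1, P3, P6}, and the restricted closure of {P1, P6} across the fragments never reaches {P3}.
P1, P2 → P3, P4 is preserved.
P1, P4, P6 → P3 is preserved.
P5 → P1, P2 is preserved.
P4 → P2 is preserved.
P2 → P1 is preserved.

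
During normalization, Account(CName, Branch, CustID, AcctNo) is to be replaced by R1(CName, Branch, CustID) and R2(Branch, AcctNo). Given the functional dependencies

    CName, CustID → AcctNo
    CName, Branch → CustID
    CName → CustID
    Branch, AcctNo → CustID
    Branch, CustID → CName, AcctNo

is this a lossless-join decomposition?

Common attributes: R1 ∩ R2 = {Branch}.
No dependency enlarges {Branch}, so (Branch)⁺ = {Branch}.
The closure contains neither all of R1 = {CName, Branch, CustID} nor all of R2 = {Branch, AcctNo}, so the common attributes are not a superkey of either fragment. The join is lossy.

No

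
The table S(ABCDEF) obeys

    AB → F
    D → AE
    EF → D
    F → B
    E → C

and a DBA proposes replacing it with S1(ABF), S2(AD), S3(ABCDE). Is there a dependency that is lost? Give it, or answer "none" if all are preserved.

EF → D

Check EF → D: no single fragment contains all of {DEF}, and the restricted closure of {EF} across the fragments never reaches {D}.
AB → F is preserved.
D → AE is preserved.
F → B is preserved.
E → C is preserved.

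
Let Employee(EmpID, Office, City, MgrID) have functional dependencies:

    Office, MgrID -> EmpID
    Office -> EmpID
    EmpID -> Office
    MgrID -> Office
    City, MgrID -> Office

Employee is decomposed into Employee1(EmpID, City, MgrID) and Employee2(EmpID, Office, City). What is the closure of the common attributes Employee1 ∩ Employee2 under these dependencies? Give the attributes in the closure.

EmpID, Office, City

Employee1 ∩ Employee2 = {EmpID, City}.
EmpID → Office applies, adding Office
Closure: {EmpID, Office, City}.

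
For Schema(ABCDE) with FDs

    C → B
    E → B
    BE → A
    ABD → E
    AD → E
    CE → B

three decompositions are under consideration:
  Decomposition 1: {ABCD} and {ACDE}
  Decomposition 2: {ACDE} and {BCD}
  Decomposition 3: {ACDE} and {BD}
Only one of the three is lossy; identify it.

Decomposition 1: common = {ACD}, closure = {ABCDE} → lossless.
Decomposition 2: common = {CD}, closure = {BCD} → lossless.
Decomposition 3: common = {D}, closure = {D} → lossy.

Decomposition 3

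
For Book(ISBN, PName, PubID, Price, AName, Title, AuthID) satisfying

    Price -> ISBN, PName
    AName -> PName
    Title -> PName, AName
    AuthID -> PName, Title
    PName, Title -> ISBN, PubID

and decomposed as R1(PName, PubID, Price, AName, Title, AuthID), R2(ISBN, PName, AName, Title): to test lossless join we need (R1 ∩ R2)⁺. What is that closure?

R1 ∩ R2 = {PName, AName, Title}.
PName, Title → ISBN, PubID applies, adding ISBN, PubID
Closure: {ISBN, PName, PubID, AName, Title}.

ISBN, PName, PubID, AName, Title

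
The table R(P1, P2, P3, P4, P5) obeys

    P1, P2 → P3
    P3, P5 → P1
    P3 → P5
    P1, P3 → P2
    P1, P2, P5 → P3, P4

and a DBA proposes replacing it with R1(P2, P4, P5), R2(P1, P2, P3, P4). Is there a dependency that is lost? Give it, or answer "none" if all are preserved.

P3 → P5

Check P3 → P5: no single fragment contains all of {P3, P5}, and the restricted closure of {P3} across the fragments never reaches {P5}.
P1, P2 → P3 is preserved.
P3, P5 → P1 is preserved.
P1, P3 → P2 is preserved.
P1, P2, P5 → P3, P4 is preserved.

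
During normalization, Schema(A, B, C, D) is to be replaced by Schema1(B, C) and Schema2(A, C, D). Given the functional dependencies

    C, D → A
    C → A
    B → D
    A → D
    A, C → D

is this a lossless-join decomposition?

Yes

Common attributes: Schema1 ∩ Schema2 = {C}.
Closure of {C}: C → A applies, adding A; A → D applies, adding D. So (C)⁺ = {A, C, D}.
This closure contains every attribute of Schema2, so Schema1 ∩ Schema2 → Schema2. The join is lossless.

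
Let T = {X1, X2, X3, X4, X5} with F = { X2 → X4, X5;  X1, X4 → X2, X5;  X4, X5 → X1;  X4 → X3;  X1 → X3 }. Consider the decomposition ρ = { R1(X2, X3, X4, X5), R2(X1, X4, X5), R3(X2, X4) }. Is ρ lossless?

Yes

Chase test. Columns are X1, X2, X3, X4, X5; row i has aⱼ where attribute j ∈ Ri, else bᵢⱼ.
Initial tableau (one row per fragment):
  row 1: b11 a2 a3 a4 a5
  row 2: a1 b22 b23 a4 a5
  row 3: b31 a2 b33 a4 b35
Rows 1 and 3 agree on X2; apply X2→X4, X5 and equate their X4, X5 entries.
Rows 1 and 2 agree on X4, X5; apply X4, X5→X1 and equate their X1 entries.
Rows 1 and 3 agree on X4, X5; apply X4, X5→X1 and equate their X1 entries.
Rows 1 and 2 agree on X4; apply X4→X3 and equate their X3 entries.
Rows 1 and 3 agree on X4; apply X4→X3 and equate their X3 entries.
Rows 1 and 2 agree on X1, X4; apply X1, X4→X2, X5 and equate their X2, X5 entries.
Row 1 is now all distinguished symbols — the join is lossless.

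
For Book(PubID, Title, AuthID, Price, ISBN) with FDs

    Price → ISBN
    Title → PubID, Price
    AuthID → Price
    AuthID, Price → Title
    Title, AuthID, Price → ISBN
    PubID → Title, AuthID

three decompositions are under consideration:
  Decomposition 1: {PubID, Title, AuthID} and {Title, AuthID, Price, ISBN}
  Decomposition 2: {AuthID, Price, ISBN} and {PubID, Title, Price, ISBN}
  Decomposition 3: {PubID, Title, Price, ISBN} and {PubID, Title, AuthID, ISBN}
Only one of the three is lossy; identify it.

Decomposition 1: common = {Title, AuthID}, closure = {PubID, Title, AuthID, Price, ISBN} → lossless.
Decomposition 2: common = {Price, ISBN}, closure = {Price, ISBN} → lossy.
Decomposition 3: common = {PubID, Title, ISBN}, closure = {PubID, Title, AuthID, Price, ISBN} → lossless.

Decomposition 2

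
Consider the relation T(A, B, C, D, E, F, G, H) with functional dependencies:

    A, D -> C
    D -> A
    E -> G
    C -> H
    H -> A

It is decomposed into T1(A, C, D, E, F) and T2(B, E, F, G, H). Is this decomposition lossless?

Common attributes: T1 ∩ T2 = {E, F}.
Closure of {E, F}: E → G applies, adding G. So (E, F)⁺ = {E, F, G}.
The closure contains neither all of T1 = {A, C, D, E, F} nor all of T2 = {B, E, F, G, H}, so the common attributes are not a superkey of either fragment. The join is lossy.

No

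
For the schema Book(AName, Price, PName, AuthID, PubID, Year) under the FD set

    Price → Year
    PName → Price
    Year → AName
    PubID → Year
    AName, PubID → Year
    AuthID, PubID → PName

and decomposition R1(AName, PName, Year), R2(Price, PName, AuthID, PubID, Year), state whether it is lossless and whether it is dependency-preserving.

Lossless test: (PName, Year)⁺ = {AName, Price, PName, Year}, which contains all of one fragment — lossless.
Dependency preservation: AName, PubID → Year is not contained in any single fragment, but the restricted closure of its left-hand side across the fragments still reaches the right-hand side; the remaining FDs each lie inside some fragment. All dependencies are preserved.

lossless and dependency-preserving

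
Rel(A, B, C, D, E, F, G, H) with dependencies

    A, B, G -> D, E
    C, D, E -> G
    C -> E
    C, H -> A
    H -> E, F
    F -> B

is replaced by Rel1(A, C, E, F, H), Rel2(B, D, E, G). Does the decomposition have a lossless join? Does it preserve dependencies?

Lossless test: (E)⁺ = {E}, which is a superkey of neither fragment — lossy.
Dependency preservation: the restricted closure of {A, B, G} across the fragments never reaches {D, E}, so A, B, G → D, E cannot be enforced without a join — not preserved.

lossy and not dependency-preserving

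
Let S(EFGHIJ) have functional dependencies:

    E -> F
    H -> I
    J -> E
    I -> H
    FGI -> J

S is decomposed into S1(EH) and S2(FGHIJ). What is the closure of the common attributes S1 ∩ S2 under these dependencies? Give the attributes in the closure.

S1 ∩ S2 = {H}.
H → I applies, adding I
Closure: {HI}.

HI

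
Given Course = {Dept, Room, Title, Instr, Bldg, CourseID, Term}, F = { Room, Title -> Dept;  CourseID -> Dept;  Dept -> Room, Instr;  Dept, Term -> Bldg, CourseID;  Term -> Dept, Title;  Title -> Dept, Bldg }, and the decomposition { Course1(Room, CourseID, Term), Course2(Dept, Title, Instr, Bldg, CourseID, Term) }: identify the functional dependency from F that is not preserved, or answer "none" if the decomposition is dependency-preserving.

Dept -> Room, Instr

Check Dept → Room, Instr: no single fragment contains all of {Dept, Room, Instr}, and the restricted closure of {Dept} across the fragments never reaches {Room, Instr}.
Room, Title → Dept is preserved.
CourseID → Dept is preserved.
Dept, Term → Bldg, CourseID is preserved.
Term → Dept, Title is preserved.
Title → Dept, Bldg is preserved.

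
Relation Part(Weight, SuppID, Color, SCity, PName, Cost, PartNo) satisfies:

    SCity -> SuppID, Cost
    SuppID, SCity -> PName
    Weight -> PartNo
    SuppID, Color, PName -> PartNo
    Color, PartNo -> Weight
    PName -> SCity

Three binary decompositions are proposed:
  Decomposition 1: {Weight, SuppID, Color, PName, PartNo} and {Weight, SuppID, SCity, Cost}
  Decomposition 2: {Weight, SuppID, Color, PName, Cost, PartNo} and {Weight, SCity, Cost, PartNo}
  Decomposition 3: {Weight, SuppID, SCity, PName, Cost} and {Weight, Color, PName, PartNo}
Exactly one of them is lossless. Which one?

Decomposition 1: common = {Weight, SuppID}, closure = {Weight, SuppID, PartNo} → lossy.
Decomposition 2: common = {Weight, Cost, PartNo}, closure = {Weight, Cost, PartNo} → lossy.
Decomposition 3: common = {Weight, PName}, closure = {Weight, SuppID, SCity, PName, Cost, PartNo} → lossless.

Decomposition 3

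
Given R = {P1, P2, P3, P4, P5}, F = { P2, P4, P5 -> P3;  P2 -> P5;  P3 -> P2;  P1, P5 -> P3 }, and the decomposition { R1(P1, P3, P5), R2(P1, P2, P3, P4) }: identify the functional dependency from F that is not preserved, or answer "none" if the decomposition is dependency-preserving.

P2 -> P5

Check P2 → P5: no single fragment contains all of {P2, P5}, and the restricted closure of {P2} across the fragments never reaches {P5}.
P2, P4, P5 → P3 is preserved.
P3 → P2 is preserved.
P1, P5 → P3 is preserved.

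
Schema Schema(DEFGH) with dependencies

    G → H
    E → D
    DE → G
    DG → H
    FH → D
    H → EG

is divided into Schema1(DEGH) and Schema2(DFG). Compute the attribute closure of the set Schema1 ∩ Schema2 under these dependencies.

DEGH

Schema1 ∩ Schema2 = {DG}.
G → H applies, adding H
H → EG applies, adding E
Closure: {DEGH}.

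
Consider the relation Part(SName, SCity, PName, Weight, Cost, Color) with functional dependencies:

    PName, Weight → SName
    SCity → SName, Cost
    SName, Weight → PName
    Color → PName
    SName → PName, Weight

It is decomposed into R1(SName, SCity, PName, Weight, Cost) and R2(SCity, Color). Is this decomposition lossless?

Yes

Common attributes: R1 ∩ R2 = {SCity}.
Closure of {SCity}: SCity → SName, Cost applies, adding SName, Cost; SName → PName, Weight applies, adding PName, Weight. So (SCity)⁺ = {SName, SCity, PName, Weight, Cost}.
This closure contains every attribute of R1, so R1 ∩ R2 → R1. The join is lossless.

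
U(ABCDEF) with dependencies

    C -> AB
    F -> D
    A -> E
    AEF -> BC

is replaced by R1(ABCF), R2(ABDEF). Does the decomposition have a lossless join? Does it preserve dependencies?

lossless and dependency-preserving

Lossless test: (ABF)⁺ = {ABCDEF}, which contains all of one fragment — lossless.
Dependency preservation: AEF → BC is not contained in any single fragment, but the restricted closure of its left-hand side across the fragments still reaches the right-hand side; the remaining FDs each lie inside some fragment. All dependencies are preserved.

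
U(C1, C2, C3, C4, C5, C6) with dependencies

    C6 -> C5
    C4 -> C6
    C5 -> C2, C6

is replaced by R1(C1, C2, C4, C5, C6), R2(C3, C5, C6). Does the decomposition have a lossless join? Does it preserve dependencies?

Lossless test: (C5, C6)⁺ = {C2, C5, C6}, which is a superkey of neither fragment — lossy.
Dependency preservation: every FD's attributes lie within a single fragment, so each can be enforced locally — preserved.

lossy but dependency-preserving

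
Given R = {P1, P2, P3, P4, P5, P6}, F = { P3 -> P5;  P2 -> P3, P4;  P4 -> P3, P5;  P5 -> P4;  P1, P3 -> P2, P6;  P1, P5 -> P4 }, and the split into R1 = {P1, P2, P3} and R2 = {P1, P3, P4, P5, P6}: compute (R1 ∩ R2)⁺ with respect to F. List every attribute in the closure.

R1 ∩ R2 = {P1, P3}.
P3 → P5 applies, adding P5
P5 → P4 applies, adding P4
P1, P3 → P2, P6 applies, adding P2, P6
Closure: {P1, P2, P3, P4, P5, P6}.

P1, P2, P3, P4, P5, P6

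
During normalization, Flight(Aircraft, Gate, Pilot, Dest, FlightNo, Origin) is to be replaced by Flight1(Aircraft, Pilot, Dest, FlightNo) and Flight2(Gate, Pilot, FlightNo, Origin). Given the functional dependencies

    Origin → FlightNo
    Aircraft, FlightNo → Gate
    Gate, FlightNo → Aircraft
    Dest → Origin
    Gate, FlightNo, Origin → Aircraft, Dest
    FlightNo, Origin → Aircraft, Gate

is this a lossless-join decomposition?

No

Common attributes: Flight1 ∩ Flight2 = {Pilot, FlightNo}.
No dependency enlarges {Pilot, FlightNo}, so (Pilot, FlightNo)⁺ = {Pilot, FlightNo}.
The closure contains neither all of Flight1 = {Aircraft, Pilot, Dest, FlightNo} nor all of Flight2 = {Gate, Pilot, FlightNo, Origin}, so the common attributes are not a superkey of either fragment. The join is lossy.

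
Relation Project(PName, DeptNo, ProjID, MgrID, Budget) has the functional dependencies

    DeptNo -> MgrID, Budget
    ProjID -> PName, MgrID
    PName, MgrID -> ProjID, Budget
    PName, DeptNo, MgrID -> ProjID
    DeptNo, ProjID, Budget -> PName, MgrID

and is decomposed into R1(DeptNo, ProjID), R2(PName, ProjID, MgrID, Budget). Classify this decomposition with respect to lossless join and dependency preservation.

Lossless test: (ProjID)⁺ = {PName, ProjID, MgrID, Budget}, which contains all of one fragment — lossless.
Dependency preservation: the restricted closure of {DeptNo} across the fragments never reaches {MgrID, Budget}, so DeptNo → MgrID, Budget cannot be enforced without a join — not preserved.

lossless but not dependency-preserving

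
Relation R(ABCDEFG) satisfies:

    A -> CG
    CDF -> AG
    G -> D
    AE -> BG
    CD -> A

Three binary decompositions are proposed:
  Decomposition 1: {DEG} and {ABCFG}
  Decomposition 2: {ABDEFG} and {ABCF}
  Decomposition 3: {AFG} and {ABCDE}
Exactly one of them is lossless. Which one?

Decomposition 1: common = {G}, closure = {DG} → lossy.
Decomposition 2: common = {ABF}, closure = {ABCDFG} → lossless.
Decomposition 3: common = {A}, closure = {ACDG} → lossy.

Decomposition 2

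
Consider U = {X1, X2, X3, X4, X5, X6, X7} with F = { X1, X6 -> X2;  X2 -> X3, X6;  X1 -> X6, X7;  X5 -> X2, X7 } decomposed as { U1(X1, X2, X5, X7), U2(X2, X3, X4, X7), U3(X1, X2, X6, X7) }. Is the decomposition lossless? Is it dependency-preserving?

Lossless test (chase): Rows 1 and 2 agree on X2; apply X2→X3, X6 and equate their X3, X6 entries. Rows 1 and 3 agree on X2; apply X2→X3, X6 and equate their X3, X6 entries. No row becomes fully distinguished — the join is lossy.
Dependency preservation: X2 → X3, X6 is not contained in any single fragment, but the restricted closure of its left-hand side across the fragments still reaches the right-hand side; the remaining FDs each lie inside some fragment. All dependencies are preserved.

lossy but dependency-preserving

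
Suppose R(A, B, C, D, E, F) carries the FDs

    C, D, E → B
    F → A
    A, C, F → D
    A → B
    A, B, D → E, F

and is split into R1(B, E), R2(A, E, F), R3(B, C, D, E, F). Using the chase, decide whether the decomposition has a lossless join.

Yes

Chase test. Columns are A, B, C, D, E, F; row i has aⱼ where attribute j ∈ Ri, else bᵢⱼ.
Initial tableau (one row per fragment):
  row 1: b11 a2 b13 b14 a5 b16
  row 2: a1 b22 b23 b24 a5 a6
  row 3: b31 a2 a3 a4 a5 a6
Rows 2 and 3 agree on F; apply F→A and equate their A entries.
Rows 2 and 3 agree on A; apply A→B and equate their B entries.
Row 3 is now all distinguished symbols — the join is lossless.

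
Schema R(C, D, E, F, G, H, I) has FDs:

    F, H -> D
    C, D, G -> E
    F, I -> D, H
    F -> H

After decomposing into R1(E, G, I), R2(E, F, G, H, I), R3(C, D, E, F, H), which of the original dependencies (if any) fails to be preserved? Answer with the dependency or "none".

C, D, G -> E

Check C, D, G → E: no single fragment contains all of {C, D, E, G}, and the restricted closure of {C, D, G} across the fragments never reaches {E}.
F, H → D is preserved.
F, I → D, H is preserved.
F → H is preserved.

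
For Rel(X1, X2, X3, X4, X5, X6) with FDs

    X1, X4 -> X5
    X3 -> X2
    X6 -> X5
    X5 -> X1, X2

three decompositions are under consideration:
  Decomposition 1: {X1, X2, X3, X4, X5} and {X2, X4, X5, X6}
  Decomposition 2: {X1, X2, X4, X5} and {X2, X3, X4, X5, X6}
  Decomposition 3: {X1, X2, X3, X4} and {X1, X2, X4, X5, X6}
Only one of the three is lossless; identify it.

Decomposition 2

Decomposition 1: common = {X2, X4, X5}, closure = {X1, X2, X4, X5} → lossy.
Decomposition 2: common = {X2, X4, X5}, closure = {X1, X2, X4, X5} → lossless.
Decomposition 3: common = {X1, X2, X4}, closure = {X1, X2, X4, X5} → lossy.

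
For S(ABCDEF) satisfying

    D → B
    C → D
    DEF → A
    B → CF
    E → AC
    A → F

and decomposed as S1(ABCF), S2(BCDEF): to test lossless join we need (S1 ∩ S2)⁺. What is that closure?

BCDF

S1 ∩ S2 = {BCF}.
C → D applies, adding D
Closure: {BCDF}.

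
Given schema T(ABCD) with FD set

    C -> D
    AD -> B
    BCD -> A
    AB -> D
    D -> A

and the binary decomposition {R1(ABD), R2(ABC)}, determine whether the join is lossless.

Yes

Common attributes: R1 ∩ R2 = {AB}.
Closure of {AB}: AB → D applies, adding D. So (AB)⁺ = {ABD}.
This closure contains every attribute of R1, so R1 ∩ R2 → R1. The join is lossless.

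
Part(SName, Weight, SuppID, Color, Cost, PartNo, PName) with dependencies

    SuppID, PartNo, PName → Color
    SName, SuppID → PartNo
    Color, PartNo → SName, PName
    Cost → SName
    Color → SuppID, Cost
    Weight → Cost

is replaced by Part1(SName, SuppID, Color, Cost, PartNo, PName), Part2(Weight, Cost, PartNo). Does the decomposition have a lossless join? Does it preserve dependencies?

lossy but dependency-preserving

Lossless test: (Cost, PartNo)⁺ = {SName, Cost, PartNo}, which is a superkey of neither fragment — lossy.
Dependency preservation: every FD's attributes lie within a single fragment, so each can be enforced locally — preserved.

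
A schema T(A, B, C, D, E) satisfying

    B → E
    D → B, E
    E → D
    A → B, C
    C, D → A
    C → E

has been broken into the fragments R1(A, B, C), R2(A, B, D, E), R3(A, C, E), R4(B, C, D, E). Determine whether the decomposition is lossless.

Yes

Chase test. Columns are A, B, C, D, E; row i has aⱼ where attribute j ∈ Ri, else bᵢⱼ.
Initial tableau (one row per fragment):
  row 1: a1 a2 a3 b14 b15
  row 2: a1 a2 b23 a4 a5
  row 3: a1 b32 a3 b34 a5
  row 4: b41 a2 a3 a4 a5
Rows 1 and 2 agree on B; apply B→E and equate their E entries.
Rows 1 and 2 agree on E; apply E→D and equate their D entries.
Rows 1 and 3 agree on E; apply E→D and equate their D entries.
Rows 1 and 2 agree on A; apply A→B, C and equate their B, C entries.
Rows 1 and 3 agree on A; apply A→B, C and equate their B, C entries.
Rows 1 and 4 agree on C, D; apply C, D→A and equate their A entries.
Row 1 is now all distinguished symbols — the join is lossless.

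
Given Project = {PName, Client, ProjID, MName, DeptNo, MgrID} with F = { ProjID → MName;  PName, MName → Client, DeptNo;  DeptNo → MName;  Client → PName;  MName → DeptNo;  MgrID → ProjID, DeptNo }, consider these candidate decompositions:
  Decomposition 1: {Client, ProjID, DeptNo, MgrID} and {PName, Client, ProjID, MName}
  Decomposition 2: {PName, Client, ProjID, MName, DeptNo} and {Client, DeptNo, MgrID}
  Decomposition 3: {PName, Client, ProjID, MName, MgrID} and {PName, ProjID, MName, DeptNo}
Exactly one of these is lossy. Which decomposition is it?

Decomposition 1: common = {Client, ProjID}, closure = {PName, Client, ProjID, MName, DeptNo} → lossless.
Decomposition 2: common = {Client, DeptNo}, closure = {PName, Client, MName, DeptNo} → lossy.
Decomposition 3: common = {PName, ProjID, MName}, closure = {PName, Client, ProjID, MName, DeptNo} → lossless.

Decomposition 2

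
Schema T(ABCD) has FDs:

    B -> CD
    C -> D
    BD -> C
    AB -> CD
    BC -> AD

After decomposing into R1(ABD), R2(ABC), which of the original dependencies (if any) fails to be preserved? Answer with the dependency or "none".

C -> D

Check C → D: no single fragment contains all of {CD}, and the restricted closure of {C} across the fragments never reaches {D}.
B → CD is preserved.
BD → C is preserved.
AB → CD is preserved.
BC → AD is preserved.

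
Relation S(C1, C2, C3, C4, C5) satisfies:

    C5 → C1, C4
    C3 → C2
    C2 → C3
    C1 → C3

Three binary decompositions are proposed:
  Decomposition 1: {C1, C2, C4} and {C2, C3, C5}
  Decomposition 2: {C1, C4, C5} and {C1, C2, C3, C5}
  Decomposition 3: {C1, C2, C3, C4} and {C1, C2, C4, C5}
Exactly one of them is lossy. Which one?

Decomposition 1: common = {C2}, closure = {C2, C3} → lossy.
Decomposition 2: common = {C1, C5}, closure = {C1, C2, C3, C4, C5} → lossless.
Decomposition 3: common = {C1, C2, C4}, closure = {C1, C2, C3, C4} → lossless.

Decomposition 1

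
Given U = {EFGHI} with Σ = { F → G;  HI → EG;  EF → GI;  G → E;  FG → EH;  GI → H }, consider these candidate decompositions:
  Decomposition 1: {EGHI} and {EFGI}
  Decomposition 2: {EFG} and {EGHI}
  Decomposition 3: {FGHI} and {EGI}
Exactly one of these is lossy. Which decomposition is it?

Decomposition 1: common = {EGI}, closure = {EGHI} → lossless.
Decomposition 2: common = {EG}, closure = {EG} → lossy.
Decomposition 3: common = {GI}, closure = {EGHI} → lossless.

Decomposition 2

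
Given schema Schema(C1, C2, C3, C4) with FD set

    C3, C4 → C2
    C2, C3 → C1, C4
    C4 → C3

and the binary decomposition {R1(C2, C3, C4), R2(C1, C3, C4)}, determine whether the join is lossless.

Common attributes: R1 ∩ R2 = {C3, C4}.
Closure of {C3, C4}: C3, C4 → C2 applies, adding C2; C2, C3 → C1, C4 applies, adding C1. So (C3, C4)⁺ = {C1, C2, C3, C4}.
This closure contains every attribute of R1, so R1 ∩ R2 → R1. The join is lossless.

Yes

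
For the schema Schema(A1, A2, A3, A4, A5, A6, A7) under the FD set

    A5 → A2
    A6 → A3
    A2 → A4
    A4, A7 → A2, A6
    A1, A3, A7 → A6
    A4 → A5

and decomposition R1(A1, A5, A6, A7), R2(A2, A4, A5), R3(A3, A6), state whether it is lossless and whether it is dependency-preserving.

Lossless test (chase): Rows 1 and 2 agree on A5; apply A5→A2 and equate their A2 entries. Rows 1 and 3 agree on A6; apply A6→A3 and equate their A3 entries. Rows 1 and 2 agree on A2; apply A2→A4 and equate their A4 entries. Row 1 is now all distinguished symbols — the join is lossless.
Dependency preservation: the restricted closure of {A1, A3, A7} across the fragments never reaches {A6}, so A1, A3, A7 → A6 cannot be enforced without a join — not preserved.

lossless but not dependency-preserving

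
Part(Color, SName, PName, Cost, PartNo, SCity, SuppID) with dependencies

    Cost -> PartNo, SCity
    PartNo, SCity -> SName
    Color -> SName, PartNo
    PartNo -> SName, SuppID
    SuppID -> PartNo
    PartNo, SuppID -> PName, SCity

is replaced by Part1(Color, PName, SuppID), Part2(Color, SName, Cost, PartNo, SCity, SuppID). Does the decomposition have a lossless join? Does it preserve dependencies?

Lossless test: (Color, SuppID)⁺ = {Color, SName, PName, PartNo, SCity, SuppID}, which contains all of one fragment — lossless.
Dependency preservation: PartNo, SuppID → PName, SCity is not contained in any single fragment, but the restricted closure of its left-hand side across the fragments still reaches the right-hand side; the remaining FDs each lie inside some fragment. All dependencies are preserved.

lossless and dependency-preserving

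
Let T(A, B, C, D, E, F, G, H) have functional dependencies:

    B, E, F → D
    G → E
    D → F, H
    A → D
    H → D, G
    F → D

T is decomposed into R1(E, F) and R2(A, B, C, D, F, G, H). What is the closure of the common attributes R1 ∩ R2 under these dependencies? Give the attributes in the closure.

R1 ∩ R2 = {F}.
F → D applies, adding D
D → F, H applies, adding H
H → D, G applies, adding G
G → E applies, adding E
Closure: {D, E, F, G, H}.

D, E, F, G, H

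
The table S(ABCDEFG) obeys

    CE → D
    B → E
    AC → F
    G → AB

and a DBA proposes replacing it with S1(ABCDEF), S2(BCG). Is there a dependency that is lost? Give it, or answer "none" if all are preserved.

G → AB

Check G → AB: no single fragment contains all of {ABG}, and the restricted closure of {G} across the fragments never reaches {AB}.
CE → D is preserved.
B → E is preserved.
AC → F is preserved.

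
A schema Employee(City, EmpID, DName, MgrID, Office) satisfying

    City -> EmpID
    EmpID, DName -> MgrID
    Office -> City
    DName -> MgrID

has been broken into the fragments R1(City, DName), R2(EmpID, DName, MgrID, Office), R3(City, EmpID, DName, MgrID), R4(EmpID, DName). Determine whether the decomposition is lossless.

Chase test. Columns are City, EmpID, DName, MgrID, Office; row i has aⱼ where attribute j ∈ Ri, else bᵢⱼ.
Initial tableau (one row per fragment):
  row 1: a1 b12 a3 b14 b15
  row 2: b21 a2 a3 a4 a5
  row 3: a1 a2 a3 a4 b35
  row 4: b41 a2 a3 b44 b45
Rows 1 and 3 agree on City; apply City→EmpID and equate their EmpID entries.
Rows 1 and 2 agree on EmpID, DName; apply EmpID, DName→MgrID and equate their MgrID entries.
Rows 1 and 4 agree on EmpID, DName; apply EmpID, DName→MgrID and equate their MgrID entries.
No row becomes fully distinguished — the join is lossy.

No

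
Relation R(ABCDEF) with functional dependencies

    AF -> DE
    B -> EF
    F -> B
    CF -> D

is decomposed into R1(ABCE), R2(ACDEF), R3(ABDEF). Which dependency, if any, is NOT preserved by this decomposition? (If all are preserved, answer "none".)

none

AF → DE lies within R2.
B → EF lies within R3.
F → B lies within R3.
CF → D lies within R2.
Every dependency is enforceable on the fragments, so the decomposition is dependency-preserving.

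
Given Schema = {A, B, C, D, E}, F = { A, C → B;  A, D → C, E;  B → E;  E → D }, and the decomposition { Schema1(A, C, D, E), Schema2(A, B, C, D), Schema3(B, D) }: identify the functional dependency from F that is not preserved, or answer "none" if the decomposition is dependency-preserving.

Check B → E: no single fragment contains all of {B, E}, and the restricted closure of {B} across the fragments never reaches {E}.
A, C → B is preserved.
A, D → C, E is preserved.
E → D is preserved.

B → E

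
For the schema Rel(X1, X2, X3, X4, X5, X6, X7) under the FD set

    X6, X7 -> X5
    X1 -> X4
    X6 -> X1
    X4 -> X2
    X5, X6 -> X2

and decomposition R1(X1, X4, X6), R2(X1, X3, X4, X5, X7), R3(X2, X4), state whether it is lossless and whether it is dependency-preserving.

Lossless test (chase): Rows 1 and 2 agree on X4; apply X4→X2 and equate their X2 entries. Rows 1 and 3 agree on X4; apply X4→X2 and equate their X2 entries. No row becomes fully distinguished — the join is lossy.
Dependency preservation: the restricted closure of {X6, X7} across the fragments never reaches {X5}, so X6, X7 → X5 cannot be enforced without a join — not preserved.

lossy and not dependency-preserving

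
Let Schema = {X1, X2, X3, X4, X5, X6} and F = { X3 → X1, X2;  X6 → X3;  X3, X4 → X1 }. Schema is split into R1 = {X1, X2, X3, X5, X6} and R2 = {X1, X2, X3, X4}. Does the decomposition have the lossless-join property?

No

Common attributes: R1 ∩ R2 = {X1, X2, X3}.
No dependency enlarges {X1, X2, X3}, so (X1, X2, X3)⁺ = {X1, X2, X3}.
The closure contains neither all of R1 = {X1, X2, X3, X5, X6} nor all of R2 = {X1, X2, X3, X4}, so the common attributes are not a superkey of either fragment. The join is lossy.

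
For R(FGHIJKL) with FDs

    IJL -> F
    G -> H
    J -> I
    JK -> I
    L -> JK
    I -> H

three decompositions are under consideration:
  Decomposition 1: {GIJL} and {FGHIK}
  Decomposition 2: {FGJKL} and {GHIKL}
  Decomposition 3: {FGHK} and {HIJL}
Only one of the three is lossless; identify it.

Decomposition 1: common = {GI}, closure = {GHI} → lossy.
Decomposition 2: common = {GKL}, closure = {FGHIJKL} → lossless.
Decomposition 3: common = {H}, closure = {H} → lossy.

Decomposition 2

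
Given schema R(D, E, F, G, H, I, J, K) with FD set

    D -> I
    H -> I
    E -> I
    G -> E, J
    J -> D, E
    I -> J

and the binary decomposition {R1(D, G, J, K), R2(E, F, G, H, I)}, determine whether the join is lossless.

Common attributes: R1 ∩ R2 = {G}.
Closure of {G}: G → E, J applies, adding E, J; J → D, E applies, adding D; D → I applies, adding I. So (G)⁺ = {D, E, G, I, J}.
The closure contains neither all of R1 = {D, G, J, K} nor all of R2 = {E, F, G, H, I}, so the common attributes are not a superkey of either fragment. The join is lossy.

No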